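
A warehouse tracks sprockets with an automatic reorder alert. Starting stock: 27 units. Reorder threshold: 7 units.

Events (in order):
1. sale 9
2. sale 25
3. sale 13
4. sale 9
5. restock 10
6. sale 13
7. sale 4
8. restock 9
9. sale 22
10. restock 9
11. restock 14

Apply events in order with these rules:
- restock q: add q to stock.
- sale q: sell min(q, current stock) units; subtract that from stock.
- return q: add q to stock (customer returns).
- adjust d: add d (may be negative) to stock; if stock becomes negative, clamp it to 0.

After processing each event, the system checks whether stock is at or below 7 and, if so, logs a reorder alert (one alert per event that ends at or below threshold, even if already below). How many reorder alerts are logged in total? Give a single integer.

Answer: 6

Derivation:
Processing events:
Start: stock = 27
  Event 1 (sale 9): sell min(9,27)=9. stock: 27 - 9 = 18. total_sold = 9
  Event 2 (sale 25): sell min(25,18)=18. stock: 18 - 18 = 0. total_sold = 27
  Event 3 (sale 13): sell min(13,0)=0. stock: 0 - 0 = 0. total_sold = 27
  Event 4 (sale 9): sell min(9,0)=0. stock: 0 - 0 = 0. total_sold = 27
  Event 5 (restock 10): 0 + 10 = 10
  Event 6 (sale 13): sell min(13,10)=10. stock: 10 - 10 = 0. total_sold = 37
  Event 7 (sale 4): sell min(4,0)=0. stock: 0 - 0 = 0. total_sold = 37
  Event 8 (restock 9): 0 + 9 = 9
  Event 9 (sale 22): sell min(22,9)=9. stock: 9 - 9 = 0. total_sold = 46
  Event 10 (restock 9): 0 + 9 = 9
  Event 11 (restock 14): 9 + 14 = 23
Final: stock = 23, total_sold = 46

Checking against threshold 7:
  After event 1: stock=18 > 7
  After event 2: stock=0 <= 7 -> ALERT
  After event 3: stock=0 <= 7 -> ALERT
  After event 4: stock=0 <= 7 -> ALERT
  After event 5: stock=10 > 7
  After event 6: stock=0 <= 7 -> ALERT
  After event 7: stock=0 <= 7 -> ALERT
  After event 8: stock=9 > 7
  After event 9: stock=0 <= 7 -> ALERT
  After event 10: stock=9 > 7
  After event 11: stock=23 > 7
Alert events: [2, 3, 4, 6, 7, 9]. Count = 6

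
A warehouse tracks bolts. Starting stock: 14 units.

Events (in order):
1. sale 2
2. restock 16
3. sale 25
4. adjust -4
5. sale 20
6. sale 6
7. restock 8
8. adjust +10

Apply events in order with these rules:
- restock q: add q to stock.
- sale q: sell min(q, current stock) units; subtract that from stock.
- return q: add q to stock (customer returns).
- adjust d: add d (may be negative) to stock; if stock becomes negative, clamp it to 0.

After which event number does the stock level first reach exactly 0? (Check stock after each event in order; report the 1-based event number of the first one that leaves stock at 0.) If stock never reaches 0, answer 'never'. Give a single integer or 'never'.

Processing events:
Start: stock = 14
  Event 1 (sale 2): sell min(2,14)=2. stock: 14 - 2 = 12. total_sold = 2
  Event 2 (restock 16): 12 + 16 = 28
  Event 3 (sale 25): sell min(25,28)=25. stock: 28 - 25 = 3. total_sold = 27
  Event 4 (adjust -4): 3 + -4 = 0 (clamped to 0)
  Event 5 (sale 20): sell min(20,0)=0. stock: 0 - 0 = 0. total_sold = 27
  Event 6 (sale 6): sell min(6,0)=0. stock: 0 - 0 = 0. total_sold = 27
  Event 7 (restock 8): 0 + 8 = 8
  Event 8 (adjust +10): 8 + 10 = 18
Final: stock = 18, total_sold = 27

First zero at event 4.

Answer: 4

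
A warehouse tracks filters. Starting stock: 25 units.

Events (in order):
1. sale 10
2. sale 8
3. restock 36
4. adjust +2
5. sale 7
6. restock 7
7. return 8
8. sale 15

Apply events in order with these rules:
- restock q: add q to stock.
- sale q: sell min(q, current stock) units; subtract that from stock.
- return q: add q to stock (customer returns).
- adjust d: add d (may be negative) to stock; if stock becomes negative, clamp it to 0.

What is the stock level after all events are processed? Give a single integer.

Answer: 38

Derivation:
Processing events:
Start: stock = 25
  Event 1 (sale 10): sell min(10,25)=10. stock: 25 - 10 = 15. total_sold = 10
  Event 2 (sale 8): sell min(8,15)=8. stock: 15 - 8 = 7. total_sold = 18
  Event 3 (restock 36): 7 + 36 = 43
  Event 4 (adjust +2): 43 + 2 = 45
  Event 5 (sale 7): sell min(7,45)=7. stock: 45 - 7 = 38. total_sold = 25
  Event 6 (restock 7): 38 + 7 = 45
  Event 7 (return 8): 45 + 8 = 53
  Event 8 (sale 15): sell min(15,53)=15. stock: 53 - 15 = 38. total_sold = 40
Final: stock = 38, total_sold = 40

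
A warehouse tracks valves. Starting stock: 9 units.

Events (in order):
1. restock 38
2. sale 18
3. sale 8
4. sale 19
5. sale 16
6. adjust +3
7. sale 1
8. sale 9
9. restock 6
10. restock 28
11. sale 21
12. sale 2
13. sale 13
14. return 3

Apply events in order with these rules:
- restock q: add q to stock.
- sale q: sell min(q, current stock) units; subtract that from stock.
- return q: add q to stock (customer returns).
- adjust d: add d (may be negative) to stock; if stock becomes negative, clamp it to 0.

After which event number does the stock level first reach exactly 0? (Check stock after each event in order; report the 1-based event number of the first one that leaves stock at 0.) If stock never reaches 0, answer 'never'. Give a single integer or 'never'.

Processing events:
Start: stock = 9
  Event 1 (restock 38): 9 + 38 = 47
  Event 2 (sale 18): sell min(18,47)=18. stock: 47 - 18 = 29. total_sold = 18
  Event 3 (sale 8): sell min(8,29)=8. stock: 29 - 8 = 21. total_sold = 26
  Event 4 (sale 19): sell min(19,21)=19. stock: 21 - 19 = 2. total_sold = 45
  Event 5 (sale 16): sell min(16,2)=2. stock: 2 - 2 = 0. total_sold = 47
  Event 6 (adjust +3): 0 + 3 = 3
  Event 7 (sale 1): sell min(1,3)=1. stock: 3 - 1 = 2. total_sold = 48
  Event 8 (sale 9): sell min(9,2)=2. stock: 2 - 2 = 0. total_sold = 50
  Event 9 (restock 6): 0 + 6 = 6
  Event 10 (restock 28): 6 + 28 = 34
  Event 11 (sale 21): sell min(21,34)=21. stock: 34 - 21 = 13. total_sold = 71
  Event 12 (sale 2): sell min(2,13)=2. stock: 13 - 2 = 11. total_sold = 73
  Event 13 (sale 13): sell min(13,11)=11. stock: 11 - 11 = 0. total_sold = 84
  Event 14 (return 3): 0 + 3 = 3
Final: stock = 3, total_sold = 84

First zero at event 5.

Answer: 5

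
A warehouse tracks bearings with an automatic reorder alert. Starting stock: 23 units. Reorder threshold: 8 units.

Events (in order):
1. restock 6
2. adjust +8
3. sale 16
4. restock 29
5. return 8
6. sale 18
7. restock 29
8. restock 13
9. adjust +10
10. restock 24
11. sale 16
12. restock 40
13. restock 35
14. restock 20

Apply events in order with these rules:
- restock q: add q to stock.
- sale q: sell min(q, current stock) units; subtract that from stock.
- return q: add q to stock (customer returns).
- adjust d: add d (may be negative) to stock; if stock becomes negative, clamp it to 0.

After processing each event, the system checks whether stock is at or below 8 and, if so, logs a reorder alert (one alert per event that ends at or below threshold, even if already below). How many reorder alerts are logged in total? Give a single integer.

Answer: 0

Derivation:
Processing events:
Start: stock = 23
  Event 1 (restock 6): 23 + 6 = 29
  Event 2 (adjust +8): 29 + 8 = 37
  Event 3 (sale 16): sell min(16,37)=16. stock: 37 - 16 = 21. total_sold = 16
  Event 4 (restock 29): 21 + 29 = 50
  Event 5 (return 8): 50 + 8 = 58
  Event 6 (sale 18): sell min(18,58)=18. stock: 58 - 18 = 40. total_sold = 34
  Event 7 (restock 29): 40 + 29 = 69
  Event 8 (restock 13): 69 + 13 = 82
  Event 9 (adjust +10): 82 + 10 = 92
  Event 10 (restock 24): 92 + 24 = 116
  Event 11 (sale 16): sell min(16,116)=16. stock: 116 - 16 = 100. total_sold = 50
  Event 12 (restock 40): 100 + 40 = 140
  Event 13 (restock 35): 140 + 35 = 175
  Event 14 (restock 20): 175 + 20 = 195
Final: stock = 195, total_sold = 50

Checking against threshold 8:
  After event 1: stock=29 > 8
  After event 2: stock=37 > 8
  After event 3: stock=21 > 8
  After event 4: stock=50 > 8
  After event 5: stock=58 > 8
  After event 6: stock=40 > 8
  After event 7: stock=69 > 8
  After event 8: stock=82 > 8
  After event 9: stock=92 > 8
  After event 10: stock=116 > 8
  After event 11: stock=100 > 8
  After event 12: stock=140 > 8
  After event 13: stock=175 > 8
  After event 14: stock=195 > 8
Alert events: []. Count = 0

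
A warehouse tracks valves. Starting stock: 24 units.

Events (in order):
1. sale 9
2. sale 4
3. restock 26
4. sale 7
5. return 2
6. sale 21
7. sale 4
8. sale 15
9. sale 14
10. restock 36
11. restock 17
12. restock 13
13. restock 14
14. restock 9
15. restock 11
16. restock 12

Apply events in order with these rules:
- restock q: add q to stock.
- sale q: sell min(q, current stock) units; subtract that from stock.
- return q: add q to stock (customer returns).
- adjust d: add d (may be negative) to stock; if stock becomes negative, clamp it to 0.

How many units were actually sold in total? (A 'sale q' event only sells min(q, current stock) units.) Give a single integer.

Processing events:
Start: stock = 24
  Event 1 (sale 9): sell min(9,24)=9. stock: 24 - 9 = 15. total_sold = 9
  Event 2 (sale 4): sell min(4,15)=4. stock: 15 - 4 = 11. total_sold = 13
  Event 3 (restock 26): 11 + 26 = 37
  Event 4 (sale 7): sell min(7,37)=7. stock: 37 - 7 = 30. total_sold = 20
  Event 5 (return 2): 30 + 2 = 32
  Event 6 (sale 21): sell min(21,32)=21. stock: 32 - 21 = 11. total_sold = 41
  Event 7 (sale 4): sell min(4,11)=4. stock: 11 - 4 = 7. total_sold = 45
  Event 8 (sale 15): sell min(15,7)=7. stock: 7 - 7 = 0. total_sold = 52
  Event 9 (sale 14): sell min(14,0)=0. stock: 0 - 0 = 0. total_sold = 52
  Event 10 (restock 36): 0 + 36 = 36
  Event 11 (restock 17): 36 + 17 = 53
  Event 12 (restock 13): 53 + 13 = 66
  Event 13 (restock 14): 66 + 14 = 80
  Event 14 (restock 9): 80 + 9 = 89
  Event 15 (restock 11): 89 + 11 = 100
  Event 16 (restock 12): 100 + 12 = 112
Final: stock = 112, total_sold = 52

Answer: 52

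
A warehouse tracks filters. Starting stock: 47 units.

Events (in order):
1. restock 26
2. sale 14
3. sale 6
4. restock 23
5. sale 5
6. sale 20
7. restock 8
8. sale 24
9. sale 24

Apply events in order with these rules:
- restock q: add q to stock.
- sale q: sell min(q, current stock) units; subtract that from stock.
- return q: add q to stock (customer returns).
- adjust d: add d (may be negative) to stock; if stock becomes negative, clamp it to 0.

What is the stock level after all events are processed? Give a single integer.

Processing events:
Start: stock = 47
  Event 1 (restock 26): 47 + 26 = 73
  Event 2 (sale 14): sell min(14,73)=14. stock: 73 - 14 = 59. total_sold = 14
  Event 3 (sale 6): sell min(6,59)=6. stock: 59 - 6 = 53. total_sold = 20
  Event 4 (restock 23): 53 + 23 = 76
  Event 5 (sale 5): sell min(5,76)=5. stock: 76 - 5 = 71. total_sold = 25
  Event 6 (sale 20): sell min(20,71)=20. stock: 71 - 20 = 51. total_sold = 45
  Event 7 (restock 8): 51 + 8 = 59
  Event 8 (sale 24): sell min(24,59)=24. stock: 59 - 24 = 35. total_sold = 69
  Event 9 (sale 24): sell min(24,35)=24. stock: 35 - 24 = 11. total_sold = 93
Final: stock = 11, total_sold = 93

Answer: 11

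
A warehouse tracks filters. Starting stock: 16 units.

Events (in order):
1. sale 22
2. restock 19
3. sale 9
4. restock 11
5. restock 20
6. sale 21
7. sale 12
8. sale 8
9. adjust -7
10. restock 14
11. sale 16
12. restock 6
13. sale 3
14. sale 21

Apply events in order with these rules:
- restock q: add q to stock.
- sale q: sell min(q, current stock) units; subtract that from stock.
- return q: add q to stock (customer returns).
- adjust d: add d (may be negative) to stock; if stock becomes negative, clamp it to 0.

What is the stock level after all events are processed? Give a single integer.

Answer: 0

Derivation:
Processing events:
Start: stock = 16
  Event 1 (sale 22): sell min(22,16)=16. stock: 16 - 16 = 0. total_sold = 16
  Event 2 (restock 19): 0 + 19 = 19
  Event 3 (sale 9): sell min(9,19)=9. stock: 19 - 9 = 10. total_sold = 25
  Event 4 (restock 11): 10 + 11 = 21
  Event 5 (restock 20): 21 + 20 = 41
  Event 6 (sale 21): sell min(21,41)=21. stock: 41 - 21 = 20. total_sold = 46
  Event 7 (sale 12): sell min(12,20)=12. stock: 20 - 12 = 8. total_sold = 58
  Event 8 (sale 8): sell min(8,8)=8. stock: 8 - 8 = 0. total_sold = 66
  Event 9 (adjust -7): 0 + -7 = 0 (clamped to 0)
  Event 10 (restock 14): 0 + 14 = 14
  Event 11 (sale 16): sell min(16,14)=14. stock: 14 - 14 = 0. total_sold = 80
  Event 12 (restock 6): 0 + 6 = 6
  Event 13 (sale 3): sell min(3,6)=3. stock: 6 - 3 = 3. total_sold = 83
  Event 14 (sale 21): sell min(21,3)=3. stock: 3 - 3 = 0. total_sold = 86
Final: stock = 0, total_sold = 86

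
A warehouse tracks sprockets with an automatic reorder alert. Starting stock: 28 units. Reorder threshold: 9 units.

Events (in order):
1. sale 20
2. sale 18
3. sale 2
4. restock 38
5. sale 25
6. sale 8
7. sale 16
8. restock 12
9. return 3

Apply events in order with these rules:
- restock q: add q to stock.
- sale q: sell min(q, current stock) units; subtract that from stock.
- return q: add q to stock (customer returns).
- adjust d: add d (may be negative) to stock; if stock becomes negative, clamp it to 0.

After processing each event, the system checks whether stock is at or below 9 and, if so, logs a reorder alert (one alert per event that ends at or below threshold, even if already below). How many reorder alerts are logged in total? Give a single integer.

Processing events:
Start: stock = 28
  Event 1 (sale 20): sell min(20,28)=20. stock: 28 - 20 = 8. total_sold = 20
  Event 2 (sale 18): sell min(18,8)=8. stock: 8 - 8 = 0. total_sold = 28
  Event 3 (sale 2): sell min(2,0)=0. stock: 0 - 0 = 0. total_sold = 28
  Event 4 (restock 38): 0 + 38 = 38
  Event 5 (sale 25): sell min(25,38)=25. stock: 38 - 25 = 13. total_sold = 53
  Event 6 (sale 8): sell min(8,13)=8. stock: 13 - 8 = 5. total_sold = 61
  Event 7 (sale 16): sell min(16,5)=5. stock: 5 - 5 = 0. total_sold = 66
  Event 8 (restock 12): 0 + 12 = 12
  Event 9 (return 3): 12 + 3 = 15
Final: stock = 15, total_sold = 66

Checking against threshold 9:
  After event 1: stock=8 <= 9 -> ALERT
  After event 2: stock=0 <= 9 -> ALERT
  After event 3: stock=0 <= 9 -> ALERT
  After event 4: stock=38 > 9
  After event 5: stock=13 > 9
  After event 6: stock=5 <= 9 -> ALERT
  After event 7: stock=0 <= 9 -> ALERT
  After event 8: stock=12 > 9
  After event 9: stock=15 > 9
Alert events: [1, 2, 3, 6, 7]. Count = 5

Answer: 5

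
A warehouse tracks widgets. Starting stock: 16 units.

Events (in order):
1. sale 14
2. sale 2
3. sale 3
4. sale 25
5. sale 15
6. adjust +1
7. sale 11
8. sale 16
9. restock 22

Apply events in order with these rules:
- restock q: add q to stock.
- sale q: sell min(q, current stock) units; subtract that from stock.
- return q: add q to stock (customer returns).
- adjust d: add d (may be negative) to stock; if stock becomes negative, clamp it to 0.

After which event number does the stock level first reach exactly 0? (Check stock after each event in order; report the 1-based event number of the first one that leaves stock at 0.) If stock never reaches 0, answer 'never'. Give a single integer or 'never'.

Answer: 2

Derivation:
Processing events:
Start: stock = 16
  Event 1 (sale 14): sell min(14,16)=14. stock: 16 - 14 = 2. total_sold = 14
  Event 2 (sale 2): sell min(2,2)=2. stock: 2 - 2 = 0. total_sold = 16
  Event 3 (sale 3): sell min(3,0)=0. stock: 0 - 0 = 0. total_sold = 16
  Event 4 (sale 25): sell min(25,0)=0. stock: 0 - 0 = 0. total_sold = 16
  Event 5 (sale 15): sell min(15,0)=0. stock: 0 - 0 = 0. total_sold = 16
  Event 6 (adjust +1): 0 + 1 = 1
  Event 7 (sale 11): sell min(11,1)=1. stock: 1 - 1 = 0. total_sold = 17
  Event 8 (sale 16): sell min(16,0)=0. stock: 0 - 0 = 0. total_sold = 17
  Event 9 (restock 22): 0 + 22 = 22
Final: stock = 22, total_sold = 17

First zero at event 2.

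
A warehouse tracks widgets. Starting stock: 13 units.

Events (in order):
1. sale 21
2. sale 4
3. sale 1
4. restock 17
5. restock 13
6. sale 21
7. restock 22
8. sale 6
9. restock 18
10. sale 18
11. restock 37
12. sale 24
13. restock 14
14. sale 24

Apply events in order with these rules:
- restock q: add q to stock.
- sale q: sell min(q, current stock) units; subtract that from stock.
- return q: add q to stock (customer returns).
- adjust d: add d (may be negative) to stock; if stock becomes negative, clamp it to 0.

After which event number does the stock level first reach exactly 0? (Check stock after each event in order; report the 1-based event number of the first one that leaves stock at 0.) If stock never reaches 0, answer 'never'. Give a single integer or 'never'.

Processing events:
Start: stock = 13
  Event 1 (sale 21): sell min(21,13)=13. stock: 13 - 13 = 0. total_sold = 13
  Event 2 (sale 4): sell min(4,0)=0. stock: 0 - 0 = 0. total_sold = 13
  Event 3 (sale 1): sell min(1,0)=0. stock: 0 - 0 = 0. total_sold = 13
  Event 4 (restock 17): 0 + 17 = 17
  Event 5 (restock 13): 17 + 13 = 30
  Event 6 (sale 21): sell min(21,30)=21. stock: 30 - 21 = 9. total_sold = 34
  Event 7 (restock 22): 9 + 22 = 31
  Event 8 (sale 6): sell min(6,31)=6. stock: 31 - 6 = 25. total_sold = 40
  Event 9 (restock 18): 25 + 18 = 43
  Event 10 (sale 18): sell min(18,43)=18. stock: 43 - 18 = 25. total_sold = 58
  Event 11 (restock 37): 25 + 37 = 62
  Event 12 (sale 24): sell min(24,62)=24. stock: 62 - 24 = 38. total_sold = 82
  Event 13 (restock 14): 38 + 14 = 52
  Event 14 (sale 24): sell min(24,52)=24. stock: 52 - 24 = 28. total_sold = 106
Final: stock = 28, total_sold = 106

First zero at event 1.

Answer: 1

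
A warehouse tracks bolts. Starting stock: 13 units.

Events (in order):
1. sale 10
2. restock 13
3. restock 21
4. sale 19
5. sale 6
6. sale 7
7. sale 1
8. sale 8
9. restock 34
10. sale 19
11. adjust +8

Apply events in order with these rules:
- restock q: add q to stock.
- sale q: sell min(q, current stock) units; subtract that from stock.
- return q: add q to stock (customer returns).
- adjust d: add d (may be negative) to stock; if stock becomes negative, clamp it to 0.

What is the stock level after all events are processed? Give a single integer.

Processing events:
Start: stock = 13
  Event 1 (sale 10): sell min(10,13)=10. stock: 13 - 10 = 3. total_sold = 10
  Event 2 (restock 13): 3 + 13 = 16
  Event 3 (restock 21): 16 + 21 = 37
  Event 4 (sale 19): sell min(19,37)=19. stock: 37 - 19 = 18. total_sold = 29
  Event 5 (sale 6): sell min(6,18)=6. stock: 18 - 6 = 12. total_sold = 35
  Event 6 (sale 7): sell min(7,12)=7. stock: 12 - 7 = 5. total_sold = 42
  Event 7 (sale 1): sell min(1,5)=1. stock: 5 - 1 = 4. total_sold = 43
  Event 8 (sale 8): sell min(8,4)=4. stock: 4 - 4 = 0. total_sold = 47
  Event 9 (restock 34): 0 + 34 = 34
  Event 10 (sale 19): sell min(19,34)=19. stock: 34 - 19 = 15. total_sold = 66
  Event 11 (adjust +8): 15 + 8 = 23
Final: stock = 23, total_sold = 66

Answer: 23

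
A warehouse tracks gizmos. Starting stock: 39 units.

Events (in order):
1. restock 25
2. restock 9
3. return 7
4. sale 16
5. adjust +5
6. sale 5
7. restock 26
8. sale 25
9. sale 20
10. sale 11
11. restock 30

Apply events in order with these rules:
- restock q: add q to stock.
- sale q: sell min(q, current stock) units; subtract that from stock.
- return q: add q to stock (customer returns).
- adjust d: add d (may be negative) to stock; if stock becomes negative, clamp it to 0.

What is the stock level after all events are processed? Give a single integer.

Answer: 64

Derivation:
Processing events:
Start: stock = 39
  Event 1 (restock 25): 39 + 25 = 64
  Event 2 (restock 9): 64 + 9 = 73
  Event 3 (return 7): 73 + 7 = 80
  Event 4 (sale 16): sell min(16,80)=16. stock: 80 - 16 = 64. total_sold = 16
  Event 5 (adjust +5): 64 + 5 = 69
  Event 6 (sale 5): sell min(5,69)=5. stock: 69 - 5 = 64. total_sold = 21
  Event 7 (restock 26): 64 + 26 = 90
  Event 8 (sale 25): sell min(25,90)=25. stock: 90 - 25 = 65. total_sold = 46
  Event 9 (sale 20): sell min(20,65)=20. stock: 65 - 20 = 45. total_sold = 66
  Event 10 (sale 11): sell min(11,45)=11. stock: 45 - 11 = 34. total_sold = 77
  Event 11 (restock 30): 34 + 30 = 64
Final: stock = 64, total_sold = 77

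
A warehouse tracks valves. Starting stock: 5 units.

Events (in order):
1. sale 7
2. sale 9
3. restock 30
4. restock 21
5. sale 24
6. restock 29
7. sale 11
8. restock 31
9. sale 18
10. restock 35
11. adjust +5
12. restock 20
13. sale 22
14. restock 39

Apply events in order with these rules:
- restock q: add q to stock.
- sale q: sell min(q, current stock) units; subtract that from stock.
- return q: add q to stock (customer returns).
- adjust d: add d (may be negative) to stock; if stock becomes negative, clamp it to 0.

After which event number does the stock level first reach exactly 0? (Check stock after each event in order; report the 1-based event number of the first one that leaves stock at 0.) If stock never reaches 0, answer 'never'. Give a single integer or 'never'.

Answer: 1

Derivation:
Processing events:
Start: stock = 5
  Event 1 (sale 7): sell min(7,5)=5. stock: 5 - 5 = 0. total_sold = 5
  Event 2 (sale 9): sell min(9,0)=0. stock: 0 - 0 = 0. total_sold = 5
  Event 3 (restock 30): 0 + 30 = 30
  Event 4 (restock 21): 30 + 21 = 51
  Event 5 (sale 24): sell min(24,51)=24. stock: 51 - 24 = 27. total_sold = 29
  Event 6 (restock 29): 27 + 29 = 56
  Event 7 (sale 11): sell min(11,56)=11. stock: 56 - 11 = 45. total_sold = 40
  Event 8 (restock 31): 45 + 31 = 76
  Event 9 (sale 18): sell min(18,76)=18. stock: 76 - 18 = 58. total_sold = 58
  Event 10 (restock 35): 58 + 35 = 93
  Event 11 (adjust +5): 93 + 5 = 98
  Event 12 (restock 20): 98 + 20 = 118
  Event 13 (sale 22): sell min(22,118)=22. stock: 118 - 22 = 96. total_sold = 80
  Event 14 (restock 39): 96 + 39 = 135
Final: stock = 135, total_sold = 80

First zero at event 1.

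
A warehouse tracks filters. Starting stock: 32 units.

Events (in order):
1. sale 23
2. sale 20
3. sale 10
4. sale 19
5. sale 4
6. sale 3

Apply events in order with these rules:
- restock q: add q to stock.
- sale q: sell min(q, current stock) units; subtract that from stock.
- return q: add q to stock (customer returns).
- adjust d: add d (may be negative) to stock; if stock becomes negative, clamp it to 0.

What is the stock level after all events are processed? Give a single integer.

Processing events:
Start: stock = 32
  Event 1 (sale 23): sell min(23,32)=23. stock: 32 - 23 = 9. total_sold = 23
  Event 2 (sale 20): sell min(20,9)=9. stock: 9 - 9 = 0. total_sold = 32
  Event 3 (sale 10): sell min(10,0)=0. stock: 0 - 0 = 0. total_sold = 32
  Event 4 (sale 19): sell min(19,0)=0. stock: 0 - 0 = 0. total_sold = 32
  Event 5 (sale 4): sell min(4,0)=0. stock: 0 - 0 = 0. total_sold = 32
  Event 6 (sale 3): sell min(3,0)=0. stock: 0 - 0 = 0. total_sold = 32
Final: stock = 0, total_sold = 32

Answer: 0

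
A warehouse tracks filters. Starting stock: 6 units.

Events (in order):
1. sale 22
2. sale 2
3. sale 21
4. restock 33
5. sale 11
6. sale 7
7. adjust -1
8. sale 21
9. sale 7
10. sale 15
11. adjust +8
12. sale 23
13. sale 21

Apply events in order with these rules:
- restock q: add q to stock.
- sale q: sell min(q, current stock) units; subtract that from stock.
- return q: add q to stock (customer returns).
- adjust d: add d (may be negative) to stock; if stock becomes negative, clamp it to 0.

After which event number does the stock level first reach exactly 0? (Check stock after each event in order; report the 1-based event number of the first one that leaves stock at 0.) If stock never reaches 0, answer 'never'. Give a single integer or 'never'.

Answer: 1

Derivation:
Processing events:
Start: stock = 6
  Event 1 (sale 22): sell min(22,6)=6. stock: 6 - 6 = 0. total_sold = 6
  Event 2 (sale 2): sell min(2,0)=0. stock: 0 - 0 = 0. total_sold = 6
  Event 3 (sale 21): sell min(21,0)=0. stock: 0 - 0 = 0. total_sold = 6
  Event 4 (restock 33): 0 + 33 = 33
  Event 5 (sale 11): sell min(11,33)=11. stock: 33 - 11 = 22. total_sold = 17
  Event 6 (sale 7): sell min(7,22)=7. stock: 22 - 7 = 15. total_sold = 24
  Event 7 (adjust -1): 15 + -1 = 14
  Event 8 (sale 21): sell min(21,14)=14. stock: 14 - 14 = 0. total_sold = 38
  Event 9 (sale 7): sell min(7,0)=0. stock: 0 - 0 = 0. total_sold = 38
  Event 10 (sale 15): sell min(15,0)=0. stock: 0 - 0 = 0. total_sold = 38
  Event 11 (adjust +8): 0 + 8 = 8
  Event 12 (sale 23): sell min(23,8)=8. stock: 8 - 8 = 0. total_sold = 46
  Event 13 (sale 21): sell min(21,0)=0. stock: 0 - 0 = 0. total_sold = 46
Final: stock = 0, total_sold = 46

First zero at event 1.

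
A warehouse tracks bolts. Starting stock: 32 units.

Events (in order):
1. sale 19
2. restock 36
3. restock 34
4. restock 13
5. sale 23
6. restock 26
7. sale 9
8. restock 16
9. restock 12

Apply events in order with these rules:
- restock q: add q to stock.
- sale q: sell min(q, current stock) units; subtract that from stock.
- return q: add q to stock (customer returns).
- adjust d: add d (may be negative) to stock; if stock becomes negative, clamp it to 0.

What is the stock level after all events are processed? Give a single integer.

Answer: 118

Derivation:
Processing events:
Start: stock = 32
  Event 1 (sale 19): sell min(19,32)=19. stock: 32 - 19 = 13. total_sold = 19
  Event 2 (restock 36): 13 + 36 = 49
  Event 3 (restock 34): 49 + 34 = 83
  Event 4 (restock 13): 83 + 13 = 96
  Event 5 (sale 23): sell min(23,96)=23. stock: 96 - 23 = 73. total_sold = 42
  Event 6 (restock 26): 73 + 26 = 99
  Event 7 (sale 9): sell min(9,99)=9. stock: 99 - 9 = 90. total_sold = 51
  Event 8 (restock 16): 90 + 16 = 106
  Event 9 (restock 12): 106 + 12 = 118
Final: stock = 118, total_sold = 51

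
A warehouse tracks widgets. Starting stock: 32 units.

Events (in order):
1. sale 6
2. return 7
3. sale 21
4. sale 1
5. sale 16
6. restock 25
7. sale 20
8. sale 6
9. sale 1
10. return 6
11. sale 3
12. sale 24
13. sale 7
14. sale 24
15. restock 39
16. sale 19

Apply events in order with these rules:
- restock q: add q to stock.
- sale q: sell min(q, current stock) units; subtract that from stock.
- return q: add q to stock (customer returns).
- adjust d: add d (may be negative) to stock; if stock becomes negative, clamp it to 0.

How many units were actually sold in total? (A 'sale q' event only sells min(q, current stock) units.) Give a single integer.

Processing events:
Start: stock = 32
  Event 1 (sale 6): sell min(6,32)=6. stock: 32 - 6 = 26. total_sold = 6
  Event 2 (return 7): 26 + 7 = 33
  Event 3 (sale 21): sell min(21,33)=21. stock: 33 - 21 = 12. total_sold = 27
  Event 4 (sale 1): sell min(1,12)=1. stock: 12 - 1 = 11. total_sold = 28
  Event 5 (sale 16): sell min(16,11)=11. stock: 11 - 11 = 0. total_sold = 39
  Event 6 (restock 25): 0 + 25 = 25
  Event 7 (sale 20): sell min(20,25)=20. stock: 25 - 20 = 5. total_sold = 59
  Event 8 (sale 6): sell min(6,5)=5. stock: 5 - 5 = 0. total_sold = 64
  Event 9 (sale 1): sell min(1,0)=0. stock: 0 - 0 = 0. total_sold = 64
  Event 10 (return 6): 0 + 6 = 6
  Event 11 (sale 3): sell min(3,6)=3. stock: 6 - 3 = 3. total_sold = 67
  Event 12 (sale 24): sell min(24,3)=3. stock: 3 - 3 = 0. total_sold = 70
  Event 13 (sale 7): sell min(7,0)=0. stock: 0 - 0 = 0. total_sold = 70
  Event 14 (sale 24): sell min(24,0)=0. stock: 0 - 0 = 0. total_sold = 70
  Event 15 (restock 39): 0 + 39 = 39
  Event 16 (sale 19): sell min(19,39)=19. stock: 39 - 19 = 20. total_sold = 89
Final: stock = 20, total_sold = 89

Answer: 89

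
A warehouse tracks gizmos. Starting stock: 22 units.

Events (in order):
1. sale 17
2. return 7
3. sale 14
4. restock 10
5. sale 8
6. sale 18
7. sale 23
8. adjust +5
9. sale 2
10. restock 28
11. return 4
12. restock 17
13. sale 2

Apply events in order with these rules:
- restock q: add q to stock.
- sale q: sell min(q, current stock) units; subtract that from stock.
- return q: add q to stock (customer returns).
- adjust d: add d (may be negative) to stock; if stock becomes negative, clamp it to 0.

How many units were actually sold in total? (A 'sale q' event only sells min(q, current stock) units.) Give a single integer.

Answer: 43

Derivation:
Processing events:
Start: stock = 22
  Event 1 (sale 17): sell min(17,22)=17. stock: 22 - 17 = 5. total_sold = 17
  Event 2 (return 7): 5 + 7 = 12
  Event 3 (sale 14): sell min(14,12)=12. stock: 12 - 12 = 0. total_sold = 29
  Event 4 (restock 10): 0 + 10 = 10
  Event 5 (sale 8): sell min(8,10)=8. stock: 10 - 8 = 2. total_sold = 37
  Event 6 (sale 18): sell min(18,2)=2. stock: 2 - 2 = 0. total_sold = 39
  Event 7 (sale 23): sell min(23,0)=0. stock: 0 - 0 = 0. total_sold = 39
  Event 8 (adjust +5): 0 + 5 = 5
  Event 9 (sale 2): sell min(2,5)=2. stock: 5 - 2 = 3. total_sold = 41
  Event 10 (restock 28): 3 + 28 = 31
  Event 11 (return 4): 31 + 4 = 35
  Event 12 (restock 17): 35 + 17 = 52
  Event 13 (sale 2): sell min(2,52)=2. stock: 52 - 2 = 50. total_sold = 43
Final: stock = 50, total_sold = 43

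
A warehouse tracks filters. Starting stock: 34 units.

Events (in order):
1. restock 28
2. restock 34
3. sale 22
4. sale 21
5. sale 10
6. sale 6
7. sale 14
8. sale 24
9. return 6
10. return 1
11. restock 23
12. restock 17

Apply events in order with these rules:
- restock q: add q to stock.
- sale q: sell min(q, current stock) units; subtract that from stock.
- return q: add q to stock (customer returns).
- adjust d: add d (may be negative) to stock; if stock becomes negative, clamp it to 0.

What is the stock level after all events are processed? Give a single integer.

Processing events:
Start: stock = 34
  Event 1 (restock 28): 34 + 28 = 62
  Event 2 (restock 34): 62 + 34 = 96
  Event 3 (sale 22): sell min(22,96)=22. stock: 96 - 22 = 74. total_sold = 22
  Event 4 (sale 21): sell min(21,74)=21. stock: 74 - 21 = 53. total_sold = 43
  Event 5 (sale 10): sell min(10,53)=10. stock: 53 - 10 = 43. total_sold = 53
  Event 6 (sale 6): sell min(6,43)=6. stock: 43 - 6 = 37. total_sold = 59
  Event 7 (sale 14): sell min(14,37)=14. stock: 37 - 14 = 23. total_sold = 73
  Event 8 (sale 24): sell min(24,23)=23. stock: 23 - 23 = 0. total_sold = 96
  Event 9 (return 6): 0 + 6 = 6
  Event 10 (return 1): 6 + 1 = 7
  Event 11 (restock 23): 7 + 23 = 30
  Event 12 (restock 17): 30 + 17 = 47
Final: stock = 47, total_sold = 96

Answer: 47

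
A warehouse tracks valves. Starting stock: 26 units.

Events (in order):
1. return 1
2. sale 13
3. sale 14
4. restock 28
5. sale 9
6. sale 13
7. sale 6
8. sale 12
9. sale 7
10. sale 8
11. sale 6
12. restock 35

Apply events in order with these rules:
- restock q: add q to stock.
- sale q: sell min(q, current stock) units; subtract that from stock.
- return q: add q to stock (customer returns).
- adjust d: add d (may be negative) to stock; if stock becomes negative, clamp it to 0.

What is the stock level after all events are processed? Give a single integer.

Processing events:
Start: stock = 26
  Event 1 (return 1): 26 + 1 = 27
  Event 2 (sale 13): sell min(13,27)=13. stock: 27 - 13 = 14. total_sold = 13
  Event 3 (sale 14): sell min(14,14)=14. stock: 14 - 14 = 0. total_sold = 27
  Event 4 (restock 28): 0 + 28 = 28
  Event 5 (sale 9): sell min(9,28)=9. stock: 28 - 9 = 19. total_sold = 36
  Event 6 (sale 13): sell min(13,19)=13. stock: 19 - 13 = 6. total_sold = 49
  Event 7 (sale 6): sell min(6,6)=6. stock: 6 - 6 = 0. total_sold = 55
  Event 8 (sale 12): sell min(12,0)=0. stock: 0 - 0 = 0. total_sold = 55
  Event 9 (sale 7): sell min(7,0)=0. stock: 0 - 0 = 0. total_sold = 55
  Event 10 (sale 8): sell min(8,0)=0. stock: 0 - 0 = 0. total_sold = 55
  Event 11 (sale 6): sell min(6,0)=0. stock: 0 - 0 = 0. total_sold = 55
  Event 12 (restock 35): 0 + 35 = 35
Final: stock = 35, total_sold = 55

Answer: 35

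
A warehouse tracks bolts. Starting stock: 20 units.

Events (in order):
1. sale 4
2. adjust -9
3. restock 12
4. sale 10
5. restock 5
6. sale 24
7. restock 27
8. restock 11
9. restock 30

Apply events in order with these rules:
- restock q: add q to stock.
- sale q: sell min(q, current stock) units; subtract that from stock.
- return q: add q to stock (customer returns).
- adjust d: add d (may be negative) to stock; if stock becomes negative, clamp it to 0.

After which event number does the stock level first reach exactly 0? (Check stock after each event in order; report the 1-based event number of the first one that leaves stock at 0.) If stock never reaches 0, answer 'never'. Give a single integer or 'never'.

Processing events:
Start: stock = 20
  Event 1 (sale 4): sell min(4,20)=4. stock: 20 - 4 = 16. total_sold = 4
  Event 2 (adjust -9): 16 + -9 = 7
  Event 3 (restock 12): 7 + 12 = 19
  Event 4 (sale 10): sell min(10,19)=10. stock: 19 - 10 = 9. total_sold = 14
  Event 5 (restock 5): 9 + 5 = 14
  Event 6 (sale 24): sell min(24,14)=14. stock: 14 - 14 = 0. total_sold = 28
  Event 7 (restock 27): 0 + 27 = 27
  Event 8 (restock 11): 27 + 11 = 38
  Event 9 (restock 30): 38 + 30 = 68
Final: stock = 68, total_sold = 28

First zero at event 6.

Answer: 6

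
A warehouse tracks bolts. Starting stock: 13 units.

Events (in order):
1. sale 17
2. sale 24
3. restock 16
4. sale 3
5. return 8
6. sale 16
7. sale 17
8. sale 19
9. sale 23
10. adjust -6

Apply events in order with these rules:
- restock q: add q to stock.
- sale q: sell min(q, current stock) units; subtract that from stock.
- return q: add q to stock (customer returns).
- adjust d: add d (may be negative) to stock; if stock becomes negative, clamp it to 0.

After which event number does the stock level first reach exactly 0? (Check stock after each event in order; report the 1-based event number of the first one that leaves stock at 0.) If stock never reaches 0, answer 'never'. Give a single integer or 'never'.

Answer: 1

Derivation:
Processing events:
Start: stock = 13
  Event 1 (sale 17): sell min(17,13)=13. stock: 13 - 13 = 0. total_sold = 13
  Event 2 (sale 24): sell min(24,0)=0. stock: 0 - 0 = 0. total_sold = 13
  Event 3 (restock 16): 0 + 16 = 16
  Event 4 (sale 3): sell min(3,16)=3. stock: 16 - 3 = 13. total_sold = 16
  Event 5 (return 8): 13 + 8 = 21
  Event 6 (sale 16): sell min(16,21)=16. stock: 21 - 16 = 5. total_sold = 32
  Event 7 (sale 17): sell min(17,5)=5. stock: 5 - 5 = 0. total_sold = 37
  Event 8 (sale 19): sell min(19,0)=0. stock: 0 - 0 = 0. total_sold = 37
  Event 9 (sale 23): sell min(23,0)=0. stock: 0 - 0 = 0. total_sold = 37
  Event 10 (adjust -6): 0 + -6 = 0 (clamped to 0)
Final: stock = 0, total_sold = 37

First zero at event 1.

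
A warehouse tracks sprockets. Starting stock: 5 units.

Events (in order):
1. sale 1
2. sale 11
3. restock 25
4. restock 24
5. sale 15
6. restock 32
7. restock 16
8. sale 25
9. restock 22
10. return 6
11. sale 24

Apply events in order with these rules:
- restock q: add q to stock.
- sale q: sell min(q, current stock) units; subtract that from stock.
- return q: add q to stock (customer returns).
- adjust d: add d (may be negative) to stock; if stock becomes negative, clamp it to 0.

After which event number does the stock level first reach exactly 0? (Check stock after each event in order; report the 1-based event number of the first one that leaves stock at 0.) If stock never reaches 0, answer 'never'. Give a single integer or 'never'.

Answer: 2

Derivation:
Processing events:
Start: stock = 5
  Event 1 (sale 1): sell min(1,5)=1. stock: 5 - 1 = 4. total_sold = 1
  Event 2 (sale 11): sell min(11,4)=4. stock: 4 - 4 = 0. total_sold = 5
  Event 3 (restock 25): 0 + 25 = 25
  Event 4 (restock 24): 25 + 24 = 49
  Event 5 (sale 15): sell min(15,49)=15. stock: 49 - 15 = 34. total_sold = 20
  Event 6 (restock 32): 34 + 32 = 66
  Event 7 (restock 16): 66 + 16 = 82
  Event 8 (sale 25): sell min(25,82)=25. stock: 82 - 25 = 57. total_sold = 45
  Event 9 (restock 22): 57 + 22 = 79
  Event 10 (return 6): 79 + 6 = 85
  Event 11 (sale 24): sell min(24,85)=24. stock: 85 - 24 = 61. total_sold = 69
Final: stock = 61, total_sold = 69

First zero at event 2.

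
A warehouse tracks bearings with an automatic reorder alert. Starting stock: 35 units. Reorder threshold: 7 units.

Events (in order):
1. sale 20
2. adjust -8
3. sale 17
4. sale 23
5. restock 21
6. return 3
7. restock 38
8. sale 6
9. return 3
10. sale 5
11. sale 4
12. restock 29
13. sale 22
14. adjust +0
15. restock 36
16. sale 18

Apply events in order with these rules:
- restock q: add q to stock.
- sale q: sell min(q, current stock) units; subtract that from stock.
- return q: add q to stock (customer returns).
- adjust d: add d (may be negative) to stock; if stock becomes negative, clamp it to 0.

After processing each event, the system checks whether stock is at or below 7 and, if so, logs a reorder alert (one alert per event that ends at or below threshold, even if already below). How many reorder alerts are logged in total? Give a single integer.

Processing events:
Start: stock = 35
  Event 1 (sale 20): sell min(20,35)=20. stock: 35 - 20 = 15. total_sold = 20
  Event 2 (adjust -8): 15 + -8 = 7
  Event 3 (sale 17): sell min(17,7)=7. stock: 7 - 7 = 0. total_sold = 27
  Event 4 (sale 23): sell min(23,0)=0. stock: 0 - 0 = 0. total_sold = 27
  Event 5 (restock 21): 0 + 21 = 21
  Event 6 (return 3): 21 + 3 = 24
  Event 7 (restock 38): 24 + 38 = 62
  Event 8 (sale 6): sell min(6,62)=6. stock: 62 - 6 = 56. total_sold = 33
  Event 9 (return 3): 56 + 3 = 59
  Event 10 (sale 5): sell min(5,59)=5. stock: 59 - 5 = 54. total_sold = 38
  Event 11 (sale 4): sell min(4,54)=4. stock: 54 - 4 = 50. total_sold = 42
  Event 12 (restock 29): 50 + 29 = 79
  Event 13 (sale 22): sell min(22,79)=22. stock: 79 - 22 = 57. total_sold = 64
  Event 14 (adjust +0): 57 + 0 = 57
  Event 15 (restock 36): 57 + 36 = 93
  Event 16 (sale 18): sell min(18,93)=18. stock: 93 - 18 = 75. total_sold = 82
Final: stock = 75, total_sold = 82

Checking against threshold 7:
  After event 1: stock=15 > 7
  After event 2: stock=7 <= 7 -> ALERT
  After event 3: stock=0 <= 7 -> ALERT
  After event 4: stock=0 <= 7 -> ALERT
  After event 5: stock=21 > 7
  After event 6: stock=24 > 7
  After event 7: stock=62 > 7
  After event 8: stock=56 > 7
  After event 9: stock=59 > 7
  After event 10: stock=54 > 7
  After event 11: stock=50 > 7
  After event 12: stock=79 > 7
  After event 13: stock=57 > 7
  After event 14: stock=57 > 7
  After event 15: stock=93 > 7
  After event 16: stock=75 > 7
Alert events: [2, 3, 4]. Count = 3

Answer: 3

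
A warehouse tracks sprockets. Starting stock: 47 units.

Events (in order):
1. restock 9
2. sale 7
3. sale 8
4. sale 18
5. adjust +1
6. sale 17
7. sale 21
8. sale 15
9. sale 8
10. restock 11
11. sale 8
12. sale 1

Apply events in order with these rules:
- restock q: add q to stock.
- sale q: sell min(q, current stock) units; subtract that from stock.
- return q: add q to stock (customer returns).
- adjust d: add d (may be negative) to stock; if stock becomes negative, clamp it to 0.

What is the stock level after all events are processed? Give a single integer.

Answer: 2

Derivation:
Processing events:
Start: stock = 47
  Event 1 (restock 9): 47 + 9 = 56
  Event 2 (sale 7): sell min(7,56)=7. stock: 56 - 7 = 49. total_sold = 7
  Event 3 (sale 8): sell min(8,49)=8. stock: 49 - 8 = 41. total_sold = 15
  Event 4 (sale 18): sell min(18,41)=18. stock: 41 - 18 = 23. total_sold = 33
  Event 5 (adjust +1): 23 + 1 = 24
  Event 6 (sale 17): sell min(17,24)=17. stock: 24 - 17 = 7. total_sold = 50
  Event 7 (sale 21): sell min(21,7)=7. stock: 7 - 7 = 0. total_sold = 57
  Event 8 (sale 15): sell min(15,0)=0. stock: 0 - 0 = 0. total_sold = 57
  Event 9 (sale 8): sell min(8,0)=0. stock: 0 - 0 = 0. total_sold = 57
  Event 10 (restock 11): 0 + 11 = 11
  Event 11 (sale 8): sell min(8,11)=8. stock: 11 - 8 = 3. total_sold = 65
  Event 12 (sale 1): sell min(1,3)=1. stock: 3 - 1 = 2. total_sold = 66
Final: stock = 2, total_sold = 66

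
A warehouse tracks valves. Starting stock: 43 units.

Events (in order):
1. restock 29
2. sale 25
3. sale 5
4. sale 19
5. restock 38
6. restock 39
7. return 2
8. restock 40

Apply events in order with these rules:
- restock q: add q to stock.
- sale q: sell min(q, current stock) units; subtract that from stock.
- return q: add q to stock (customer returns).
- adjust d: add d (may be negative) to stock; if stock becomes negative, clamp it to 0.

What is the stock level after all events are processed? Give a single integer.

Answer: 142

Derivation:
Processing events:
Start: stock = 43
  Event 1 (restock 29): 43 + 29 = 72
  Event 2 (sale 25): sell min(25,72)=25. stock: 72 - 25 = 47. total_sold = 25
  Event 3 (sale 5): sell min(5,47)=5. stock: 47 - 5 = 42. total_sold = 30
  Event 4 (sale 19): sell min(19,42)=19. stock: 42 - 19 = 23. total_sold = 49
  Event 5 (restock 38): 23 + 38 = 61
  Event 6 (restock 39): 61 + 39 = 100
  Event 7 (return 2): 100 + 2 = 102
  Event 8 (restock 40): 102 + 40 = 142
Final: stock = 142, total_sold = 49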